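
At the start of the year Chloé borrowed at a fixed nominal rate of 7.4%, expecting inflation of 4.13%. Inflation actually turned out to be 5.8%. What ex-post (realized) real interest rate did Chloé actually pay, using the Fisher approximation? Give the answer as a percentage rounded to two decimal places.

1.60%

Ex-post: 7.4% − 5.8% = 1.600%
So the realized real rate is 1.60%.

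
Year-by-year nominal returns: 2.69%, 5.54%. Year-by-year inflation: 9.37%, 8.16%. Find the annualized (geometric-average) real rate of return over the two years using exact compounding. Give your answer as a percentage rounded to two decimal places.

Compound the nominal returns: 1.0269 × 1.0554 = 1.08379026.
Compound inflation: 1.0937 × 1.0816 = 1.18294592.
Deflate: 1.08379026 / 1.18294592 = 0.91617904.
Annualized real rate = 0.91617904^(1/2) − 1 = -4.2828% → -4.28%.

-4.28%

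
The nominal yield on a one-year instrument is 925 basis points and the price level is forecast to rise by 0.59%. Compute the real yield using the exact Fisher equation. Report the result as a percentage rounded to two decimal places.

8.61%

1 + r = 1.09250 / 1.00590 = 1.086092
r = 1.086092 − 1 = 8.6092%, i.e. 8.61%.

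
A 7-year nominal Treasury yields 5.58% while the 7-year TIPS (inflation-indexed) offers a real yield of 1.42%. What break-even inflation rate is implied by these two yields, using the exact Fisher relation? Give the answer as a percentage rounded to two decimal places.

(1 + π) = (1 + i)/(1 + r) = 1.05580 / 1.01420 = 1.041018
Break-even inflation = 1.041018 − 1 → 4.10%.

4.10%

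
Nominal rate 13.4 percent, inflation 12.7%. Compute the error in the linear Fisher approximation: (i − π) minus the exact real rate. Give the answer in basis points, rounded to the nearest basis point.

8 basis points

Approximate: r ≈ 13.400% − 12.700% = 0.7000%
Exact: (1 + 0.1340)/(1 + 0.1270) − 1 = 0.6211%
Error = 0.7000% − 0.6211% = 0.0789% → 8 basis points.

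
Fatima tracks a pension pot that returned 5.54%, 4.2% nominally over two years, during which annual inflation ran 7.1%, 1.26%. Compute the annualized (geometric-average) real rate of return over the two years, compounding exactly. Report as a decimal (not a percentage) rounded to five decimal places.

0.00700

Nominal growth factor = 1.0554 × 1.0420 = 1.09972680
Price-level growth factor = 1.0710 × 1.0126 = 1.08449460
Real growth factor = 1.09972680 / 1.08449460 = 1.01404544
Annualized real rate = 1.01404544^(1/2) − 1 = 0.6998% → 0.00700.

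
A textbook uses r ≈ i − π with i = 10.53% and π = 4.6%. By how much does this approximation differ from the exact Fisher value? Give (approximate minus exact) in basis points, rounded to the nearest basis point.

26 basis points

Approximate: r ≈ 10.530% − 4.600% = 5.9300%
Exact: (1 + 0.1053)/(1 + 0.0460) − 1 = 5.6692%
Error = 5.9300% − 5.6692% = 0.2608% → 26 basis points.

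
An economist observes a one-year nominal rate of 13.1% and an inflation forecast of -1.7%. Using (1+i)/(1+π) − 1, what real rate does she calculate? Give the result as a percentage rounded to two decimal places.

15.06%

By the Fisher relation, 1 + r = (1 + i)/(1 + π).
1 + r = 1.13100 / 0.98300 = 1.150560
r = 1.150560 − 1 = 15.0560%, i.e. 15.06%.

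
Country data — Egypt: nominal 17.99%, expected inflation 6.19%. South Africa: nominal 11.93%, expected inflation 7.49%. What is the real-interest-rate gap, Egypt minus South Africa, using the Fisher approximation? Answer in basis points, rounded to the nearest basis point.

736 basis points

Egypt: 17.99% − 6.19% = 11.800%
South Africa: 11.93% − 7.49% = 4.440%
Differential = 7.360% → 736 basis points.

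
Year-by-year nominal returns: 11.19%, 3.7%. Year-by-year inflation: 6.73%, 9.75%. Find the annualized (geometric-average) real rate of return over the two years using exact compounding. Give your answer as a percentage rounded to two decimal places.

Compound the nominal returns: 1.1119 × 1.0370 = 1.15304030.
Compound inflation: 1.0673 × 1.0975 = 1.17136175.
Deflate: 1.15304030 / 1.17136175 = 0.98435885.
Annualized real rate = 0.98435885^(1/2) − 1 = -0.7851% → -0.79%.

-0.79%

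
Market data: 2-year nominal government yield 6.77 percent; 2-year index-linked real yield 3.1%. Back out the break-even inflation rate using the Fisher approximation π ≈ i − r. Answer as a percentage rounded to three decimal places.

π ≈ i − r = 6.77% − 3.1% → 3.670%.

3.670%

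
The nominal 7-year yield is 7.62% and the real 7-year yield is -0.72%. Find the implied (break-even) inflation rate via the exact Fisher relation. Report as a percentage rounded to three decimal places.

8.400%

(1 + π) = (1 + i)/(1 + r) = 1.07620 / 0.99280 = 1.0840048
Break-even inflation = 1.0840048 − 1 → 8.400%.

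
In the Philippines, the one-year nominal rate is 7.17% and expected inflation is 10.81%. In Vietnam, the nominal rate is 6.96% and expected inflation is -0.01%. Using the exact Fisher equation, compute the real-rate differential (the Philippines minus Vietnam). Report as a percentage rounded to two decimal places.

The Philippines: (1 + 0.0717)/(1 + 0.1081) − 1 = -3.2849%
Vietnam: (1 + 0.0696)/(1 − 0.0001) − 1 = 6.9707%
Differential = -3.2849% − 6.9707% = -10.2556% → -10.26%.

-10.26%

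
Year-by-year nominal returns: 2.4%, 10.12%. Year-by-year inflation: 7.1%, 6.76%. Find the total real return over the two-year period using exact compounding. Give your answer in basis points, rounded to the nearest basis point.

-138 basis points

Nominal growth factor = 1.0240 × 1.1012 = 1.127629
Price-level growth factor = 1.0710 × 1.0676 = 1.143400
Real growth factor = 1.127629 / 1.143400 = 0.986207
Total real return = 0.986207 − 1 → -138 basis points.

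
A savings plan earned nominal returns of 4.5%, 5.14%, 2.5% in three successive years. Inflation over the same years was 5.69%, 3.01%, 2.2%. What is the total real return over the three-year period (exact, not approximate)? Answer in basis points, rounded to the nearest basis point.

Nominal growth factor = 1.0450 × 1.0514 × 1.0250 = 1.126181
Price-level growth factor = 1.0569 × 1.0301 × 1.0220 = 1.112664
Real growth factor = 1.126181 / 1.112664 = 1.012148
Total real return = 1.012148 − 1 → 121 basis points.

121 basis points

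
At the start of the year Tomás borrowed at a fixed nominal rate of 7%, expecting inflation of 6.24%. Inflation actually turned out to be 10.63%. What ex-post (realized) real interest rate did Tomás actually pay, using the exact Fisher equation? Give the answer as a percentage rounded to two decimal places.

-3.28%

Ex-post: (1 + 0.0700)/(1 + 0.1063) − 1 = -3.2812%
So the realized real rate is -3.28%.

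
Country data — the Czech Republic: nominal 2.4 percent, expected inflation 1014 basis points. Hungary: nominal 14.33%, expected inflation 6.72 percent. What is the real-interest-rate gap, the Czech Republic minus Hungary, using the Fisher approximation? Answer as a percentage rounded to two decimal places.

The Czech Republic: 2.4% − 10.14% = -7.740%
Hungary: 14.33% − 6.72% = 7.610%
Differential = -15.350% → -15.35%.

-15.35%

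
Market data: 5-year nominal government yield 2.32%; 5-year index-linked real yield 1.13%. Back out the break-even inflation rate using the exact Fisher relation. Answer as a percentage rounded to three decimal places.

(1 + π) = (1 + i)/(1 + r) = 1.02320 / 1.01130 = 1.011767
Break-even inflation = 1.011767 − 1 → 1.177%.

1.177%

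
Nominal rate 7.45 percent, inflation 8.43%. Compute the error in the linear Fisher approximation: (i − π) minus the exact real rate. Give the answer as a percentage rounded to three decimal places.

Approximate: r ≈ 7.450% − 8.430% = -0.9800%
Exact: (1 + 0.0745)/(1 + 0.0843) − 1 = -0.9038%
Error = -0.9800% − (-0.9038%) = -0.0762% → -0.076%.

-0.076%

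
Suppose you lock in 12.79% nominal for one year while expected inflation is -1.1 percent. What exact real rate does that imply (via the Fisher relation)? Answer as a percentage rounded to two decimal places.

By the Fisher relation, 1 + r = (1 + i)/(1 + π).
1 + r = 1.12790 / 0.98900 = 1.140445
r = 1.140445 − 1 = 14.0445%, i.e. 14.04%.

14.04%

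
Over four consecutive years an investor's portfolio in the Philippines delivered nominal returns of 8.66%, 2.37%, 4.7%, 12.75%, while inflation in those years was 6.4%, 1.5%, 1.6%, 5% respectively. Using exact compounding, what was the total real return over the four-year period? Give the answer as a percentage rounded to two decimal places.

Compound the nominal returns: 1.0866 × 1.0237 × 1.0470 × 1.1275 = 1.313124.
Compound inflation: 1.0640 × 1.0150 × 1.0160 × 1.0500 = 1.152101.
Deflate: 1.313124 / 1.152101 = 1.139764.
Total real return = 1.139764 − 1 → 13.98%.

13.98%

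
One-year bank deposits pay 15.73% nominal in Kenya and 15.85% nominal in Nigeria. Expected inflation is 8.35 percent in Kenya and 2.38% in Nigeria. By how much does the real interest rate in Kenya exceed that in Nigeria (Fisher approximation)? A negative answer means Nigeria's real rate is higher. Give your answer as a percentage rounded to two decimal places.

Kenya: 15.73% − 8.35% = 7.380%
Nigeria: 15.85% − 2.38% = 13.470%
Differential = -6.090% → -6.09%.

-6.09%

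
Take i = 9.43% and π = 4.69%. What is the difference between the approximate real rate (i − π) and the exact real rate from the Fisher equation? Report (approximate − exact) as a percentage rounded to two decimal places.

Approximate: r ≈ 9.430% − 4.690% = 4.7400%
Exact: (1 + 0.0943)/(1 + 0.0469) − 1 = 4.5277%
Error = 4.7400% − 4.5277% = 0.2123% → 0.21%.

0.21%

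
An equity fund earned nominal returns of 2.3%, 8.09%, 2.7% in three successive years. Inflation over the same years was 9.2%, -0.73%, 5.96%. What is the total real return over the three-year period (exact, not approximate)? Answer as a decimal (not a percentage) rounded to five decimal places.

Nominal growth factor = 1.0230 × 1.0809 × 1.0270 = 1.1356162
Price-level growth factor = 1.0920 × 0.9927 × 1.0596 = 1.1486365
Real growth factor = 1.1356162 / 1.1486365 = 0.9886646
Total real return = 0.9886646 − 1 → -0.01134.

-0.01134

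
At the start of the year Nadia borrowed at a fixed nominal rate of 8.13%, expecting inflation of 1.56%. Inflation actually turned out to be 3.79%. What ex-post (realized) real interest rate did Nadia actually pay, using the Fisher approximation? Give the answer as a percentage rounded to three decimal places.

4.340%

Ex-post: 8.13% − 3.79% = 4.340%
So the realized real rate is 4.340%.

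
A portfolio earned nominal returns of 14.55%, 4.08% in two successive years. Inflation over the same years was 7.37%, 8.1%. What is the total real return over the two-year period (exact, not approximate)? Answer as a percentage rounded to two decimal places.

2.72%

Nominal growth factor = 1.1455 × 1.0408 = 1.192236
Price-level growth factor = 1.0737 × 1.0810 = 1.160670
Real growth factor = 1.192236 / 1.160670 = 1.027197
Total real return = 1.027197 − 1 → 2.72%.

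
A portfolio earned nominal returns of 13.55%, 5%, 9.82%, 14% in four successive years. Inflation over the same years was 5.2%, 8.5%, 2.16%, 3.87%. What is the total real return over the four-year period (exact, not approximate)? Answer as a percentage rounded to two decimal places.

23.24%

Compound the nominal returns: 1.1355 × 1.0500 × 1.0982 × 1.1400 = 1.492666.
Compound inflation: 1.0520 × 1.0850 × 1.0216 × 1.0387 = 1.211202.
Deflate: 1.492666 / 1.211202 = 1.232385.
Total real return = 1.232385 − 1 → 23.24%.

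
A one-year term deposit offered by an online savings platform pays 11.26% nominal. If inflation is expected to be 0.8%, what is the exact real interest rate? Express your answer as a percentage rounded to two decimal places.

10.38%

1 + r = 1.11260 / 1.00800 = 1.103770
r = 1.103770 − 1 = 10.3770%, i.e. 10.38%.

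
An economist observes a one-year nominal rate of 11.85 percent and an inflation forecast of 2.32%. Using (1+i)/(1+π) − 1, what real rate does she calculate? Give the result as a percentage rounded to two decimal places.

By the Fisher equation, 1 + r = (1 + i)/(1 + π).
1 + r = 1.11850 / 1.02320 = 1.093139
r = 1.093139 − 1 = 9.3139%, i.e. 9.31%.

9.31%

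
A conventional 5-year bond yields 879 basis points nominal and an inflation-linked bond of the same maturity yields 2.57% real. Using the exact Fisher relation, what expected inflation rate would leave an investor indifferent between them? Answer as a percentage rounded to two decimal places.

(1 + π) = (1 + i)/(1 + r) = 1.08790 / 1.02570 = 1.060642
Break-even inflation = 1.060642 − 1 → 6.06%.

6.06%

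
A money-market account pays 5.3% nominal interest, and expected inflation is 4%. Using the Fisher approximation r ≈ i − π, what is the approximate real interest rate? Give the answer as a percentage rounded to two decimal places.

1.30%

r ≈ i − π = 5.3% − 4% = 1.30%.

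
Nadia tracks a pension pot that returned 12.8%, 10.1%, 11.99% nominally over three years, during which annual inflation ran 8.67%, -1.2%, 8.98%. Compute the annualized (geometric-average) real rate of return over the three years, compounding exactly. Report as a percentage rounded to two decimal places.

Nominal growth factor = 1.1280 × 1.1010 × 1.1199 = 1.39083517
Price-level growth factor = 1.0867 × 0.9880 × 1.0898 = 1.17007423
Real growth factor = 1.39083517 / 1.17007423 = 1.18867259
Annualized real rate = 1.18867259^(1/3) − 1 = 5.9304% → 5.93%.

5.93%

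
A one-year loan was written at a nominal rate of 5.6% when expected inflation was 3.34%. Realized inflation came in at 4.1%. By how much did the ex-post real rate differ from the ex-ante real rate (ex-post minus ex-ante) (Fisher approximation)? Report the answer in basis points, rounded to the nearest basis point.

Ex-ante: 5.6% − 3.34% = 2.260%
Ex-post: 5.6% − 4.1% = 1.500%
Difference (ex-post − ex-ante) = -0.7600% → -76 basis points.

-76 basis points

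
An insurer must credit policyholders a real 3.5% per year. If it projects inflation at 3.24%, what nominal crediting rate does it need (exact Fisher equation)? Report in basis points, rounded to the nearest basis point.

685 basis points

(1 + i) = (1 + r)(1 + π) = 1.03500 × 1.03240 = 1.068534
i = 1.068534 − 1, so the required nominal rate is 685 basis points.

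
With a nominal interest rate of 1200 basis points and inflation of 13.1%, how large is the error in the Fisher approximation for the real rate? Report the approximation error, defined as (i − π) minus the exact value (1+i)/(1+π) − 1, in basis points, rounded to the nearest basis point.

-13 basis points

Approximate: r ≈ 12.000% − 13.100% = -1.1000%
Exact: (1 + 0.1200)/(1 + 0.1310) − 1 = -0.9726%
Error = -1.1000% − (-0.9726%) = -0.1274% → -13 basis points.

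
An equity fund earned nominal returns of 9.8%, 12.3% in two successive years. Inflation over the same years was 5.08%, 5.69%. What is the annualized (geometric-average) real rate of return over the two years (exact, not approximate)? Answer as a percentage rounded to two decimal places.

Compound the nominal returns: 1.0980 × 1.1230 = 1.23305400.
Compound inflation: 1.0508 × 1.0569 = 1.11059052.
Deflate: 1.23305400 / 1.11059052 = 1.11026880.
Annualized real rate = 1.11026880^(1/2) − 1 = 5.3693% → 5.37%.

5.37%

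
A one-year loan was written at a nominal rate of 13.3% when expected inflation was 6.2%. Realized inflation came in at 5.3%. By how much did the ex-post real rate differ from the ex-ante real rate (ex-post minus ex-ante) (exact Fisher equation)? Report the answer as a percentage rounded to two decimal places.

Ex-ante: (1 + 0.1330)/(1 + 0.0620) − 1 = 6.6855%
Ex-post: (1 + 0.1330)/(1 + 0.0530) − 1 = 7.5973%
Difference (ex-post − ex-ante) = 0.9118% → 0.91%.

0.91%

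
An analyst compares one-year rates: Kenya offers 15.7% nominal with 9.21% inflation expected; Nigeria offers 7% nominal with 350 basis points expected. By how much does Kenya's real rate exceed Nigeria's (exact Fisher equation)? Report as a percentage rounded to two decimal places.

2.56%

Kenya: (1 + 0.1570)/(1 + 0.0921) − 1 = 5.9427%
Nigeria: (1 + 0.0700)/(1 + 0.0350) − 1 = 3.3816%
Differential = 5.9427% − 3.3816% = 2.5610% → 2.56%.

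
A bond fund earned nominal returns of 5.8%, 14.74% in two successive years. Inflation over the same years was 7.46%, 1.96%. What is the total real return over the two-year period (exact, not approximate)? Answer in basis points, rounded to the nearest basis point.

1080 basis points

Nominal growth factor = 1.0580 × 1.1474 = 1.213949
Price-level growth factor = 1.0746 × 1.0196 = 1.095662
Real growth factor = 1.213949 / 1.095662 = 1.107959
Total real return = 1.107959 − 1 → 1080 basis points.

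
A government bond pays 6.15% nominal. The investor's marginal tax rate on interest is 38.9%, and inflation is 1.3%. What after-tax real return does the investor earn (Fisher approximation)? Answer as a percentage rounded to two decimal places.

2.46%

After-tax nominal return = 6.15% × (1 − 0.389) = 3.75765%.
r ≈ 3.75765% − 1.3% → 2.46%.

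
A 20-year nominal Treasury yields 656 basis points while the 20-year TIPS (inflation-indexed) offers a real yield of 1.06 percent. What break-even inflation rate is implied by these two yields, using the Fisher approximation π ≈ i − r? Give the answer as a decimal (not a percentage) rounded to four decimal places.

0.0550

π ≈ i − r = 6.56% − 1.06% → 0.0550.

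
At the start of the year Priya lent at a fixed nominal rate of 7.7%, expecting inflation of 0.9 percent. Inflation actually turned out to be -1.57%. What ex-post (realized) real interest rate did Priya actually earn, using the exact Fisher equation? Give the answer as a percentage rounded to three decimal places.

Ex-post: (1 + 0.0770)/(1 − 0.0157) − 1 = 9.4179%
So the realized real rate is 9.418%.

9.418%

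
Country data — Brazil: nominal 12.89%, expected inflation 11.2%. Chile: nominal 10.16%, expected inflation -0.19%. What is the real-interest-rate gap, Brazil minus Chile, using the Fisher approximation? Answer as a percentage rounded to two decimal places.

Brazil: 12.89% − 11.2% = 1.690%
Chile: 10.16% − (-0.19%) = 10.350%
Differential = -8.660% → -8.66%.

-8.66%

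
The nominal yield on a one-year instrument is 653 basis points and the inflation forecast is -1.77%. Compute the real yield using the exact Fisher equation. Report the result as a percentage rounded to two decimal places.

8.45%

By the Fisher relation, 1 + r = (1 + i)/(1 + π).
1 + r = 1.06530 / 0.98230 = 1.084496
r = 1.084496 − 1 = 8.4496%, i.e. 8.45%.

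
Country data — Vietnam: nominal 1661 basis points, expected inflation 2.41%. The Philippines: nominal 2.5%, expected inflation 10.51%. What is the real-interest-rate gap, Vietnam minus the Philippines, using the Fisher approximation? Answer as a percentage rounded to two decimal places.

Vietnam: 16.61% − 2.41% = 14.200%
The Philippines: 2.5% − 10.51% = -8.010%
Differential = 22.210% → 22.21%.

22.21%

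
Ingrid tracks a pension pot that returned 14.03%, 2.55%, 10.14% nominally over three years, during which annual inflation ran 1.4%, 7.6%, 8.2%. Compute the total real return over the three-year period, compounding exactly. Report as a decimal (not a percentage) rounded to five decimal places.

Compound the nominal returns: 1.1403 × 1.0255 × 1.1014 = 1.287953.
Compound inflation: 1.0140 × 1.0760 × 1.0820 = 1.180531.
Deflate: 1.287953 / 1.180531 = 1.090994.
Total real return = 1.090994 − 1 → 0.09099.

0.09099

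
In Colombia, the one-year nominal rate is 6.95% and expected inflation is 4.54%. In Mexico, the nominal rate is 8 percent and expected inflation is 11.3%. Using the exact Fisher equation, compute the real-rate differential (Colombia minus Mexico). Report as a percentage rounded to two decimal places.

Colombia: (1 + 0.0695)/(1 + 0.0454) − 1 = 2.3053%
Mexico: (1 + 0.0800)/(1 + 0.1130) − 1 = -2.9650%
Differential = 2.3053% − (-2.9650%) = 5.2703% → 5.27%.

5.27%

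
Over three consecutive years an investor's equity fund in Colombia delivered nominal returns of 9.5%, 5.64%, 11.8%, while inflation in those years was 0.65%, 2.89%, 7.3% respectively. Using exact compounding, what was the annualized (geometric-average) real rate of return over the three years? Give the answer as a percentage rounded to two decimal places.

Compound the nominal returns: 1.0950 × 1.0564 × 1.1180 = 1.29325544.
Compound inflation: 1.0065 × 1.0289 × 1.0730 = 1.11118576.
Deflate: 1.29325544 / 1.11118576 = 1.16385170.
Annualized real rate = 1.16385170^(1/3) − 1 = 5.1879% → 5.19%.

5.19%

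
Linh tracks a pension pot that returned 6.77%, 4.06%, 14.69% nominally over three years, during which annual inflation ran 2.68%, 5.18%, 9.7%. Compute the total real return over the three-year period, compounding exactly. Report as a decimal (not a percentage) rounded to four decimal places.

0.0756

Compound the nominal returns: 1.0677 × 1.0406 × 1.1469 = 1.274262.
Compound inflation: 1.0268 × 1.0518 × 1.0970 = 1.184747.
Deflate: 1.274262 / 1.184747 = 1.075556.
Total real return = 1.075556 − 1 → 0.0756.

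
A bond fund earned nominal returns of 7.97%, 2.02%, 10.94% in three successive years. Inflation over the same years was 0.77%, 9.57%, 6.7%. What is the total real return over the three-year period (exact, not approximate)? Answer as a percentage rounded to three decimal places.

3.726%

Compound the nominal returns: 1.0797 × 1.0202 × 1.1094 = 1.222015.
Compound inflation: 1.0077 × 1.0957 × 1.0670 = 1.178114.
Deflate: 1.222015 / 1.178114 = 1.037264.
Total real return = 1.037264 − 1 → 3.726%.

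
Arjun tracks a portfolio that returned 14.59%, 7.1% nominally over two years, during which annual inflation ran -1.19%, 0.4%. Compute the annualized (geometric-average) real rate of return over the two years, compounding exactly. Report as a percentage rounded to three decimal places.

11.225%

Nominal growth factor = 1.1459 × 1.0710 = 1.22725890
Price-level growth factor = 0.9881 × 1.0040 = 0.99205240
Real growth factor = 1.22725890 / 0.99205240 = 1.23709080
Annualized real rate = 1.23709080^(1/2) − 1 = 11.2246% → 11.225%.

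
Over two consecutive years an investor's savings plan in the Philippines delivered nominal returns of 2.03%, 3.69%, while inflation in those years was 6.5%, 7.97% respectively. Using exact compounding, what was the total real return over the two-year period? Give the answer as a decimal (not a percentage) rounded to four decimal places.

Nominal growth factor = 1.0203 × 1.0369 = 1.057949
Price-level growth factor = 1.0650 × 1.0797 = 1.149881
Real growth factor = 1.057949 / 1.149881 = 0.920051
Total real return = 0.920051 − 1 → -0.0799.

-0.0799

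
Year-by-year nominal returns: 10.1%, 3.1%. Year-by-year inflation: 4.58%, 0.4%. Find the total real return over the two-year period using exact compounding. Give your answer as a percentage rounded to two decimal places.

Nominal growth factor = 1.1010 × 1.0310 = 1.135131
Price-level growth factor = 1.0458 × 1.0040 = 1.049983
Real growth factor = 1.135131 / 1.049983 = 1.081094
Total real return = 1.081094 − 1 → 8.11%.

8.11%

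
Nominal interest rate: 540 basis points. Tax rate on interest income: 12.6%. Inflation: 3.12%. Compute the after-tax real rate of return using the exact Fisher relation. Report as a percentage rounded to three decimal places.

1.551%

After-tax nominal return = 5.4% × (1 − 0.126) = 4.7196%.
1 + r = 1.047196 / 1.03120 = 1.015512
After-tax real rate = 1.015512 − 1 → 1.551%.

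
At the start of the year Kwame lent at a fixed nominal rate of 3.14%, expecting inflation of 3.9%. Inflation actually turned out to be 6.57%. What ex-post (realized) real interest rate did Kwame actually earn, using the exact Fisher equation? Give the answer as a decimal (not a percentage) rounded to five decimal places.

Ex-post: (1 + 0.0314)/(1 + 0.0657) − 1 = -3.21854%
So the realized real rate is -0.03219.

-0.03219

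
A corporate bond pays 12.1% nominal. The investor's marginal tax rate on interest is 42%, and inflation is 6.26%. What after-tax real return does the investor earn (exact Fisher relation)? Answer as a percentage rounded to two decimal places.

After-tax nominal return = 12.1% × (1 − 0.42) = 7.0180%.
1 + r = 1.07018 / 1.06260 = 1.007133
After-tax real rate = 1.007133 − 1 → 0.71%.

0.71%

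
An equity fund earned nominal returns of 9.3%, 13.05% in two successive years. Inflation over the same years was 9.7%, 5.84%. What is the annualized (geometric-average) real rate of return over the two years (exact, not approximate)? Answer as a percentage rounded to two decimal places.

3.16%

Compound the nominal returns: 1.0930 × 1.1305 = 1.23563650.
Compound inflation: 1.0970 × 1.0584 = 1.16106480.
Deflate: 1.23563650 / 1.16106480 = 1.06422699.
Annualized real rate = 1.06422699^(1/2) − 1 = 3.1614% → 3.16%.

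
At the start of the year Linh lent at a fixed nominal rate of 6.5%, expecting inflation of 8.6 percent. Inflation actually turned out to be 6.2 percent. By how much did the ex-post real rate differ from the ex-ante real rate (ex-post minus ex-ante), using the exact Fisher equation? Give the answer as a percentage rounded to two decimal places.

Ex-ante: (1 + 0.0650)/(1 + 0.0860) − 1 = -1.9337%
Ex-post: (1 + 0.0650)/(1 + 0.0620) − 1 = 0.2825%
Difference (ex-post − ex-ante) = 2.2162% → 2.22%.

2.22%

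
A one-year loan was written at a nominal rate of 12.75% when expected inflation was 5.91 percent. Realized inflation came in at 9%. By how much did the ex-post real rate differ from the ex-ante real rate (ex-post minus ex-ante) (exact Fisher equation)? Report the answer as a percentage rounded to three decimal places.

Ex-ante: (1 + 0.1275)/(1 + 0.0591) − 1 = 6.4583%
Ex-post: (1 + 0.1275)/(1 + 0.0900) − 1 = 3.4404%
Difference (ex-post − ex-ante) = -3.0179% → -3.018%.

-3.018%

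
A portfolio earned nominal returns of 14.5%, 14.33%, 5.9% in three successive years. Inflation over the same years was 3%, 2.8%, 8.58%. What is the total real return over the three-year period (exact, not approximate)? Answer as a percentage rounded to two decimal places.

20.58%

Compound the nominal returns: 1.1450 × 1.1433 × 1.0590 = 1.386314.
Compound inflation: 1.0300 × 1.0280 × 1.0858 = 1.149688.
Deflate: 1.386314 / 1.149688 = 1.205817.
Total real return = 1.205817 − 1 → 20.58%.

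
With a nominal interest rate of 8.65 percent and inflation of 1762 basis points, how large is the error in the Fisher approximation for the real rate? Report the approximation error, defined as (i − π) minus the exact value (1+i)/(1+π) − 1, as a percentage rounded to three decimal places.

-1.344%

Approximate: r ≈ 8.650% − 17.620% = -8.9700%
Exact: (1 + 0.0865)/(1 + 0.1762) − 1 = -7.6263%
Error = -8.9700% − (-7.6263%) = -1.3437% → -1.344%.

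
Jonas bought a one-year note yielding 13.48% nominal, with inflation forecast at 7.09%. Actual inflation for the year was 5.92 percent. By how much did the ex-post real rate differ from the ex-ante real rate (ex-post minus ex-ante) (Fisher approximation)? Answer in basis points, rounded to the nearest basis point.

Ex-ante: 13.48% − 7.09% = 6.390%
Ex-post: 13.48% − 5.92% = 7.560%
Difference (ex-post − ex-ante) = 1.1700% → 117 basis points.

117 basis points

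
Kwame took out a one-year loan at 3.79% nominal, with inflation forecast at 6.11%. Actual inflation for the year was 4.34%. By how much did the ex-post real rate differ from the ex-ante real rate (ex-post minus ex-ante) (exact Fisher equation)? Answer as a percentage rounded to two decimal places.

1.66%

Ex-ante: (1 + 0.0379)/(1 + 0.0611) − 1 = -2.1864%
Ex-post: (1 + 0.0379)/(1 + 0.0434) − 1 = -0.5271%
Difference (ex-post − ex-ante) = 1.6593% → 1.66%.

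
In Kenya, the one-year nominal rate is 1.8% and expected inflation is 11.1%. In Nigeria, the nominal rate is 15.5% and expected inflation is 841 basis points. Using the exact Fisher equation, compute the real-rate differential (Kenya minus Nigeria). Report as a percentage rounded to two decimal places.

Kenya: (1 + 0.0180)/(1 + 0.1110) − 1 = -8.3708%
Nigeria: (1 + 0.1550)/(1 + 0.0841) − 1 = 6.5400%
Differential = -8.3708% − 6.5400% = -14.9108% → -14.91%.

-14.91%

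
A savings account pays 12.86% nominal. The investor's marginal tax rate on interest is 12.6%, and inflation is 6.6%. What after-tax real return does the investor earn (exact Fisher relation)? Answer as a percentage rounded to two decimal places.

After-tax nominal return = 12.86% × (1 − 0.126) = 11.23964%.
1 + r = 1.1123964 / 1.06600 = 1.043524
After-tax real rate = 1.043524 − 1 → 4.35%.

4.35%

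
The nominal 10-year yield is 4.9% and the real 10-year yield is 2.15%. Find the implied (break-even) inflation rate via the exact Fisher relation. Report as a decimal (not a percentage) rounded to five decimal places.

0.02692

(1 + π) = (1 + i)/(1 + r) = 1.04900 / 1.02150 = 1.026921
Break-even inflation = 1.026921 − 1 → 0.02692.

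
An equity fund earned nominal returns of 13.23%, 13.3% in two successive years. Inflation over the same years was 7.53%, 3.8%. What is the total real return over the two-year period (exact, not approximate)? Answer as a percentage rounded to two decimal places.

14.94%

Nominal growth factor = 1.1323 × 1.1330 = 1.282896
Price-level growth factor = 1.0753 × 1.0380 = 1.116161
Real growth factor = 1.282896 / 1.116161 = 1.149382
Total real return = 1.149382 − 1 → 14.94%.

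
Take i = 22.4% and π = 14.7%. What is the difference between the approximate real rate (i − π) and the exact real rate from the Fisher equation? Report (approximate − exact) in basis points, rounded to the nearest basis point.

99 basis points

Approximate: r ≈ 22.400% − 14.700% = 7.7000%
Exact: (1 + 0.2240)/(1 + 0.1470) − 1 = 6.7132%
Error = 7.7000% − 6.7132% = 0.9868% → 99 basis points.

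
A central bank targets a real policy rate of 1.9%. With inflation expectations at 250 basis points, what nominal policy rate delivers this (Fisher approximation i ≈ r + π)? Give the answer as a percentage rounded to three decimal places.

4.400%

i ≈ r + π = 1.9% + 2.5% = 4.400%.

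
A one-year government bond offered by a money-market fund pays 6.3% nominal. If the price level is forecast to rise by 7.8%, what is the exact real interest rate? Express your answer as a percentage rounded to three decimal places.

By the Fisher identity, 1 + r = (1 + i)/(1 + π).
1 + r = 1.06300 / 1.07800 = 0.9860853
r = 0.9860853 − 1 = -1.39147%, i.e. -1.391%.

-1.391%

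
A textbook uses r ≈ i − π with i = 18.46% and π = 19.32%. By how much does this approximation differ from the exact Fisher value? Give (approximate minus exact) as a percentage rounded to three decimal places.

Approximate: r ≈ 18.460% − 19.320% = -0.8600%
Exact: (1 + 0.1846)/(1 + 0.1932) − 1 = -0.7208%
Error = -0.8600% − (-0.7208%) = -0.1392% → -0.139%.

-0.139%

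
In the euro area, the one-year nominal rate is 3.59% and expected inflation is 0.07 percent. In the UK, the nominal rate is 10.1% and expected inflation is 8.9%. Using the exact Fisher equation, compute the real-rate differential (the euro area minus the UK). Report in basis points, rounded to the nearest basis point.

242 basis points

The euro area: (1 + 0.0359)/(1 + 0.0007) − 1 = 3.5175%
The UK: (1 + 0.1010)/(1 + 0.0890) − 1 = 1.1019%
Differential = 3.5175% − 1.1019% = 2.4156% → 242 basis points.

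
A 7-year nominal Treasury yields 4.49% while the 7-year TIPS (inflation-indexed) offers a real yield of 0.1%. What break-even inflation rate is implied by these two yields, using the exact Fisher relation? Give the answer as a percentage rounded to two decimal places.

(1 + π) = (1 + i)/(1 + r) = 1.04490 / 1.00100 = 1.043856
Break-even inflation = 1.043856 − 1 → 4.39%.

4.39%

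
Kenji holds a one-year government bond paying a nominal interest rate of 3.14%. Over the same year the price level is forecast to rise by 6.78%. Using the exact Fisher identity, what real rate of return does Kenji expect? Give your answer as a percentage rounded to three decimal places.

1 + r = 1.03140 / 1.06780 = 0.965911
r = 0.965911 − 1 = -3.4089%, i.e. -3.409%.

-3.409%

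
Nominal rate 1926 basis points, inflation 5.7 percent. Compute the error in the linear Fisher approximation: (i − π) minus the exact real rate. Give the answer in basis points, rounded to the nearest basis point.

Approximate: r ≈ 19.260% − 5.700% = 13.5600%
Exact: (1 + 0.1926)/(1 + 0.0570) − 1 = 12.8288%
Error = 13.5600% − 12.8288% = 0.7312% → 73 basis points.

73 basis points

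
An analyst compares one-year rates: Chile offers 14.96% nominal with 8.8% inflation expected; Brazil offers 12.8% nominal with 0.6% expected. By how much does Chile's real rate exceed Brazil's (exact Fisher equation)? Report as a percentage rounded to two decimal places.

Chile: (1 + 0.1496)/(1 + 0.0880) − 1 = 5.6618%
Brazil: (1 + 0.1280)/(1 + 0.0060) − 1 = 12.1272%
Differential = 5.6618% − 12.1272% = -6.4655% → -6.47%.

-6.47%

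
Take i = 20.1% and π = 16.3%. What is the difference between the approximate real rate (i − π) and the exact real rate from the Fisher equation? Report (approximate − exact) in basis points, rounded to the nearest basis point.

53 basis points

Approximate: r ≈ 20.100% − 16.300% = 3.8000%
Exact: (1 + 0.2010)/(1 + 0.1630) − 1 = 3.2674%
Error = 3.8000% − 3.2674% = 0.5326% → 53 basis points.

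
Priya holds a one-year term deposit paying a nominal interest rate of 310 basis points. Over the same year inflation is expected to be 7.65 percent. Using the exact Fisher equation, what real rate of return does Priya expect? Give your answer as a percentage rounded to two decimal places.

1 + r = 1.03100 / 1.07650 = 0.957733
r = 0.957733 − 1 = -4.2267%, i.e. -4.23%.

-4.23%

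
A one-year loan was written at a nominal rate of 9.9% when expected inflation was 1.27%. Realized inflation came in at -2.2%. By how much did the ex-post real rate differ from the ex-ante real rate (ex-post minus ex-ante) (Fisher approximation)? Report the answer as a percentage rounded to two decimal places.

Ex-ante: 9.9% − 1.27% = 8.630%
Ex-post: 9.9% − (-2.2%) = 12.100%
Difference (ex-post − ex-ante) = 3.4700% → 3.47%.

3.47%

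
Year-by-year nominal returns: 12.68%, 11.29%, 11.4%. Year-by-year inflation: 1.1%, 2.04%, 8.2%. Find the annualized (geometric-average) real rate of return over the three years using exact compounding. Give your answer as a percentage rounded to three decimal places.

Nominal growth factor = 1.1268 × 1.1129 × 1.1140 = 1.396973512
Price-level growth factor = 1.0110 × 1.0204 × 1.0820 = 1.116217601
Real growth factor = 1.396973512 / 1.116217601 = 1.251524354
Annualized real rate = 1.251524354^(1/3) − 1 = 7.76551% → 7.766%.

7.766%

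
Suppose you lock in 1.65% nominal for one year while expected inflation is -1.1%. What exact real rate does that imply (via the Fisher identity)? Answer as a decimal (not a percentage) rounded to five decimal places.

0.02781

By the Fisher identity, 1 + r = (1 + i)/(1 + π).
1 + r = 1.01650 / 0.98900 = 1.027806
r = 1.027806 − 1 = 2.7806%, i.e. 0.02781.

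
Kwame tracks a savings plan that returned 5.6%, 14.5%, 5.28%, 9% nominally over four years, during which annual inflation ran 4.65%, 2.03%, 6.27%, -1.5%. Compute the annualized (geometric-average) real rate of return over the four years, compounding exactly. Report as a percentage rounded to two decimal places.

Compound the nominal returns: 1.0560 × 1.1450 × 1.0528 × 1.0900 = 1.38752807.
Compound inflation: 1.0465 × 1.0203 × 1.0627 × 0.9850 = 1.11767112.
Deflate: 1.38752807 / 1.11767112 = 1.24144576.
Annualized real rate = 1.24144576^(1/4) − 1 = 5.5558% → 5.56%.

5.56%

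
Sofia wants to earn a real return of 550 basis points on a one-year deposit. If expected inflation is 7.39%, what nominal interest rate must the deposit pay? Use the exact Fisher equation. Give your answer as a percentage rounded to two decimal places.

(1 + i) = (1 + r)(1 + π) = 1.05500 × 1.07390 = 1.1329645
i = 1.1329645 − 1, so the required nominal rate is 13.30%.

13.30%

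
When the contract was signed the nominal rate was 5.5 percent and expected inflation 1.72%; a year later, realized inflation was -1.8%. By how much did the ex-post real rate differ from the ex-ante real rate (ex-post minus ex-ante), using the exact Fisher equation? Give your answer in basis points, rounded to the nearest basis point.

372 basis points

Ex-ante: (1 + 0.0550)/(1 + 0.0172) − 1 = 3.7161%
Ex-post: (1 + 0.0550)/(1 − 0.0180) − 1 = 7.4338%
Difference (ex-post − ex-ante) = 3.7177% → 372 basis points.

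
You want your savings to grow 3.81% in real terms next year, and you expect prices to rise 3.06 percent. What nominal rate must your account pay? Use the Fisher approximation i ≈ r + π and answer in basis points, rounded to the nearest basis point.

i ≈ r + π = 3.81% + 3.06% = 687 basis points.

687 basis points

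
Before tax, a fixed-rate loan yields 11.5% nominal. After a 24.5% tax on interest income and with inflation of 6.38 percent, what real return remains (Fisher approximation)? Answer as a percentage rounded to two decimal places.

2.30%

After-tax nominal return = 11.5% × (1 − 0.245) = 8.6825%.
r ≈ 8.6825% − 6.38% → 2.30%.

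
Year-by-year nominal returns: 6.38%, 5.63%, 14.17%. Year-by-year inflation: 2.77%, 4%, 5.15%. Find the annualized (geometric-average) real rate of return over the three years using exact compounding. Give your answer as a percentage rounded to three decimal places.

Compound the nominal returns: 1.0638 × 1.0563 × 1.1417 = 1.28291909.
Compound inflation: 1.0277 × 1.0400 × 1.0515 = 1.12385161.
Deflate: 1.28291909 / 1.12385161 = 1.14153779.
Annualized real rate = 1.14153779^(1/3) − 1 = 4.5113% → 4.511%.

4.511%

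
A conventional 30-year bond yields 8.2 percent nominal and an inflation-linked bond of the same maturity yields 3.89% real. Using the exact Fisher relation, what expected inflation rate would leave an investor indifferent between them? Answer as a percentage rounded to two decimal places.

4.15%

(1 + π) = (1 + i)/(1 + r) = 1.08200 / 1.03890 = 1.041486
Break-even inflation = 1.041486 − 1 → 4.15%.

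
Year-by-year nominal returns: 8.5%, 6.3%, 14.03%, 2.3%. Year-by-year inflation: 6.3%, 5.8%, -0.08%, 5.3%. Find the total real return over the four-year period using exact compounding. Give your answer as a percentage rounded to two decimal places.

13.70%

Compound the nominal returns: 1.0850 × 1.0630 × 1.1403 × 1.0230 = 1.345420.
Compound inflation: 1.0630 × 1.0580 × 0.9992 × 1.0530 = 1.183313.
Deflate: 1.345420 / 1.183313 = 1.136994.
Total real return = 1.136994 − 1 → 13.70%.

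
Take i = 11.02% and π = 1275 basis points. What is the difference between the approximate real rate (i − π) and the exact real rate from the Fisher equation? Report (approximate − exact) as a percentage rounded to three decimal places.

Approximate: r ≈ 11.020% − 12.750% = -1.7300%
Exact: (1 + 0.1102)/(1 + 0.1275) − 1 = -1.5344%
Error = -1.7300% − (-1.5344%) = -0.1956% → -0.196%.

-0.196%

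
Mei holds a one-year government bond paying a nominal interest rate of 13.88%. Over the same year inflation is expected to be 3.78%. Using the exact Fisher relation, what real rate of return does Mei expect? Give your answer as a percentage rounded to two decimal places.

1 + r = 1.13880 / 1.03780 = 1.097321
r = 1.097321 − 1 = 9.7321%, i.e. 9.73%.

9.73%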